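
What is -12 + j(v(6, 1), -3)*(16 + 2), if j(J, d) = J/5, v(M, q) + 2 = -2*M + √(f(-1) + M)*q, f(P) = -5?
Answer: -294/5 ≈ -58.800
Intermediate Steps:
v(M, q) = -2 - 2*M + q*√(-5 + M) (v(M, q) = -2 + (-2*M + √(-5 + M)*q) = -2 + (-2*M + q*√(-5 + M)) = -2 - 2*M + q*√(-5 + M))
j(J, d) = J/5 (j(J, d) = J*(⅕) = J/5)
-12 + j(v(6, 1), -3)*(16 + 2) = -12 + ((-2 - 2*6 + 1*√(-5 + 6))/5)*(16 + 2) = -12 + ((-2 - 12 + 1*√1)/5)*18 = -12 + ((-2 - 12 + 1*1)/5)*18 = -12 + ((-2 - 12 + 1)/5)*18 = -12 + ((⅕)*(-13))*18 = -12 - 13/5*18 = -12 - 234/5 = -294/5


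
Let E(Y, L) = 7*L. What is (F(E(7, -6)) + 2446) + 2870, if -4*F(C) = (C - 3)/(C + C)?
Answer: 595377/112 ≈ 5315.9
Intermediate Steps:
F(C) = -(-3 + C)/(8*C) (F(C) = -(C - 3)/(4*(C + C)) = -(-3 + C)/(4*(2*C)) = -(-3 + C)*1/(2*C)/4 = -(-3 + C)/(8*C))
(F(E(7, -6)) + 2446) + 2870 = ((3 - 7*(-6))/(8*((7*(-6)))) + 2446) + 2870 = ((⅛)*(3 - 1*(-42))/(-42) + 2446) + 2870 = ((⅛)*(-1/42)*(3 + 42) + 2446) + 2870 = ((⅛)*(-1/42)*45 + 2446) + 2870 = (-15/112 + 2446) + 2870 = 273937/112 + 2870 = 595377/112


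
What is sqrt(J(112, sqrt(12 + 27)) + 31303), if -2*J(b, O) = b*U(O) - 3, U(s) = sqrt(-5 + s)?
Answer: sqrt(125218 - 224*sqrt(-5 + sqrt(39)))/2 ≈ 176.75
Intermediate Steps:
J(b, O) = 3/2 - b*sqrt(-5 + O)/2 (J(b, O) = -(b*sqrt(-5 + O) - 3)/2 = -(-3 + b*sqrt(-5 + O))/2 = 3/2 - b*sqrt(-5 + O)/2)
sqrt(J(112, sqrt(12 + 27)) + 31303) = sqrt((3/2 - 1/2*112*sqrt(-5 + sqrt(12 + 27))) + 31303) = sqrt((3/2 - 1/2*112*sqrt(-5 + sqrt(39))) + 31303) = sqrt((3/2 - 56*sqrt(-5 + sqrt(39))) + 31303) = sqrt(62609/2 - 56*sqrt(-5 + sqrt(39)))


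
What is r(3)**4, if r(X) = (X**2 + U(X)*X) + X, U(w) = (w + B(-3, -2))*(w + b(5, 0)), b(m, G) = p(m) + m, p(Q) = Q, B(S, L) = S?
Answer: 20736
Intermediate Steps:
b(m, G) = 2*m (b(m, G) = m + m = 2*m)
U(w) = (-3 + w)*(10 + w) (U(w) = (w - 3)*(w + 2*5) = (-3 + w)*(w + 10) = (-3 + w)*(10 + w))
r(X) = X + X**2 + X*(-30 + X**2 + 7*X) (r(X) = (X**2 + (-30 + X**2 + 7*X)*X) + X = (X**2 + X*(-30 + X**2 + 7*X)) + X = X + X**2 + X*(-30 + X**2 + 7*X))
r(3)**4 = (3*(-29 + 3**2 + 8*3))**4 = (3*(-29 + 9 + 24))**4 = (3*4)**4 = 12**4 = 20736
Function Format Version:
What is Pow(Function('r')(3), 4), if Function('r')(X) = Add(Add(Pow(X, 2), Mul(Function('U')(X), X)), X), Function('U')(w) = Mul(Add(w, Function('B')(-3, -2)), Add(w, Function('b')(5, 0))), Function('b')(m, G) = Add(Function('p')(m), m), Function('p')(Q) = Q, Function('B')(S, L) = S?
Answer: 20736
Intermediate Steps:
Function('b')(m, G) = Mul(2, m) (Function('b')(m, G) = Add(m, m) = Mul(2, m))
Function('U')(w) = Mul(Add(-3, w), Add(10, w)) (Function('U')(w) = Mul(Add(w, -3), Add(w, Mul(2, 5))) = Mul(Add(-3, w), Add(w, 10)) = Mul(Add(-3, w), Add(10, w)))
Function('r')(X) = Add(X, Pow(X, 2), Mul(X, Add(-30, Pow(X, 2), Mul(7, X)))) (Function('r')(X) = Add(Add(Pow(X, 2), Mul(Add(-30, Pow(X, 2), Mul(7, X)), X)), X) = Add(Add(Pow(X, 2), Mul(X, Add(-30, Pow(X, 2), Mul(7, X)))), X) = Add(X, Pow(X, 2), Mul(X, Add(-30, Pow(X, 2), Mul(7, X)))))
Pow(Function('r')(3), 4) = Pow(Mul(3, Add(-29, Pow(3, 2), Mul(8, 3))), 4) = Pow(Mul(3, Add(-29, 9, 24)), 4) = Pow(Mul(3, 4), 4) = Pow(12, 4) = 20736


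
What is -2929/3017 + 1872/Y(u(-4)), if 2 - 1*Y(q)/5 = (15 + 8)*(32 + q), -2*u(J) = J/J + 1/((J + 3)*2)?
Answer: -21750727/14647535 ≈ -1.4849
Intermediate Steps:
u(J) = -½ - 1/(4*(3 + J)) (u(J) = -(J/J + 1/((J + 3)*2))/2 = -(1 + (½)/(3 + J))/2 = -(1 + 1/(2*(3 + J)))/2 = -½ - 1/(4*(3 + J)))
Y(q) = -3670 - 115*q (Y(q) = 10 - 5*(15 + 8)*(32 + q) = 10 - 115*(32 + q) = 10 - 5*(736 + 23*q) = 10 + (-3680 - 115*q) = -3670 - 115*q)
-2929/3017 + 1872/Y(u(-4)) = -2929/3017 + 1872/(-3670 - 115*(-7 - 2*(-4))/(4*(3 - 4))) = -2929*1/3017 + 1872/(-3670 - 115*(-7 + 8)/(4*(-1))) = -2929/3017 + 1872/(-3670 - 115*(-1)/4) = -2929/3017 + 1872/(-3670 - 115*(-¼)) = -2929/3017 + 1872/(-3670 + 115/4) = -2929/3017 + 1872/(-14565/4) = -2929/3017 + 1872*(-4/14565) = -2929/3017 - 2496/4855 = -21750727/14647535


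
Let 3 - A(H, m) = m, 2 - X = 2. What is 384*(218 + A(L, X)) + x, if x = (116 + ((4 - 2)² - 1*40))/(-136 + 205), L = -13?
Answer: 5855696/69 ≈ 84865.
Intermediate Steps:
X = 0 (X = 2 - 1*2 = 2 - 2 = 0)
A(H, m) = 3 - m
x = 80/69 (x = (116 + (2² - 40))/69 = (116 + (4 - 40))*(1/69) = (116 - 36)*(1/69) = 80*(1/69) = 80/69 ≈ 1.1594)
384*(218 + A(L, X)) + x = 384*(218 + (3 - 1*0)) + 80/69 = 384*(218 + (3 + 0)) + 80/69 = 384*(218 + 3) + 80/69 = 384*221 + 80/69 = 84864 + 80/69 = 5855696/69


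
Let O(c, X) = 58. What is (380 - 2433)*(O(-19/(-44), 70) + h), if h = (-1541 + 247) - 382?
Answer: 3321754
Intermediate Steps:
h = -1676 (h = -1294 - 382 = -1676)
(380 - 2433)*(O(-19/(-44), 70) + h) = (380 - 2433)*(58 - 1676) = -2053*(-1618) = 3321754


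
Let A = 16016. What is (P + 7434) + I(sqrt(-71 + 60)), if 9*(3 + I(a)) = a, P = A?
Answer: 23447 + I*sqrt(11)/9 ≈ 23447.0 + 0.36851*I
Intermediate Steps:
P = 16016
I(a) = -3 + a/9
(P + 7434) + I(sqrt(-71 + 60)) = (16016 + 7434) + (-3 + sqrt(-71 + 60)/9) = 23450 + (-3 + sqrt(-11)/9) = 23450 + (-3 + (I*sqrt(11))/9) = 23450 + (-3 + I*sqrt(11)/9) = 23447 + I*sqrt(11)/9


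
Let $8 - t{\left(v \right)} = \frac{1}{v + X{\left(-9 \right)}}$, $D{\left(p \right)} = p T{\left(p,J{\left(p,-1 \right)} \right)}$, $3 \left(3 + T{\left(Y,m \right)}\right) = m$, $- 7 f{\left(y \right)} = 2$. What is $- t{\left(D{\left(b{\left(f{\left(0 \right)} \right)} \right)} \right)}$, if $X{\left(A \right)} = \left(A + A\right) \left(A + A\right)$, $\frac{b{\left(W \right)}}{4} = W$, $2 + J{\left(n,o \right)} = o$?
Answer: $- \frac{18393}{2300} \approx -7.997$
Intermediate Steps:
$J{\left(n,o \right)} = -2 + o$
$f{\left(y \right)} = - \frac{2}{7}$ ($f{\left(y \right)} = \left(- \frac{1}{7}\right) 2 = - \frac{2}{7}$)
$T{\left(Y,m \right)} = -3 + \frac{m}{3}$
$b{\left(W \right)} = 4 W$
$D{\left(p \right)} = - 4 p$ ($D{\left(p \right)} = p \left(-3 + \frac{-2 - 1}{3}\right) = p \left(-3 + \frac{1}{3} \left(-3\right)\right) = p \left(-3 - 1\right) = p \left(-4\right) = - 4 p$)
$X{\left(A \right)} = 4 A^{2}$ ($X{\left(A \right)} = 2 A 2 A = 4 A^{2}$)
$t{\left(v \right)} = 8 - \frac{1}{324 + v}$ ($t{\left(v \right)} = 8 - \frac{1}{v + 4 \left(-9\right)^{2}} = 8 - \frac{1}{v + 4 \cdot 81} = 8 - \frac{1}{v + 324} = 8 - \frac{1}{324 + v}$)
$- t{\left(D{\left(b{\left(f{\left(0 \right)} \right)} \right)} \right)} = - \frac{2591 + 8 \left(- 4 \cdot 4 \left(- \frac{2}{7}\right)\right)}{324 - 4 \cdot 4 \left(- \frac{2}{7}\right)} = - \frac{2591 + 8 \left(\left(-4\right) \left(- \frac{8}{7}\right)\right)}{324 - - \frac{32}{7}} = - \frac{2591 + 8 \cdot \frac{32}{7}}{324 + \frac{32}{7}} = - \frac{2591 + \frac{256}{7}}{\frac{2300}{7}} = - \frac{7 \cdot 18393}{2300 \cdot 7} = \left(-1\right) \frac{18393}{2300} = - \frac{18393}{2300}$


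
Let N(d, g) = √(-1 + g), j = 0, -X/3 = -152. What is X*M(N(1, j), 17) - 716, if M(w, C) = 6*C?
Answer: 45796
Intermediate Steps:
X = 456 (X = -3*(-152) = 456)
X*M(N(1, j), 17) - 716 = 456*(6*17) - 716 = 456*102 - 716 = 46512 - 716 = 45796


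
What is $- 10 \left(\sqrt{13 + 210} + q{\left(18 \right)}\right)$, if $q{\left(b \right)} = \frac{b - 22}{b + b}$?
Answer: $\frac{10}{9} - 10 \sqrt{223} \approx -148.22$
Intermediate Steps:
$q{\left(b \right)} = \frac{-22 + b}{2 b}$
$- 10 \left(\sqrt{13 + 210} + q{\left(18 \right)}\right) = - 10 \left(\sqrt{13 + 210} + \frac{-22 + 18}{2 \cdot 18}\right) = - 10 \left(\sqrt{223} + \frac{1}{2} \cdot \frac{1}{18} \left(-4\right)\right) = - 10 \left(\sqrt{223} - \frac{1}{9}\right) = - 10 \left(- \frac{1}{9} + \sqrt{223}\right) = \frac{10}{9} - 10 \sqrt{223}$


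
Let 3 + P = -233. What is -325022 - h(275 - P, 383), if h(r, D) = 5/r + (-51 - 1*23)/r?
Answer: -166086173/511 ≈ -3.2502e+5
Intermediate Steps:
P = -236 (P = -3 - 233 = -236)
h(r, D) = -69/r (h(r, D) = 5/r + (-51 - 23)/r = 5/r - 74/r = -69/r)
-325022 - h(275 - P, 383) = -325022 - (-69)/(275 - 1*(-236)) = -325022 - (-69)/(275 + 236) = -325022 - (-69)/511 = -325022 - 1*(-69/511) = -325022 + 69/511 = -166086173/511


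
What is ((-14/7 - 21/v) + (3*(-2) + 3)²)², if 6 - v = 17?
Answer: 9604/121 ≈ 79.372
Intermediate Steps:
v = -11 (v = 6 - 1*17 = 6 - 17 = -11)
((-14/7 - 21/v) + (3*(-2) + 3)²)² = ((-14/7 - 21/(-11)) + (3*(-2) + 3)²)² = ((-14*⅐ - 21*(-1/11)) + (-6 + 3)²)² = ((-2 + 21/11) + (-3)²)² = (-1/11 + 9)² = (98/11)² = 9604/121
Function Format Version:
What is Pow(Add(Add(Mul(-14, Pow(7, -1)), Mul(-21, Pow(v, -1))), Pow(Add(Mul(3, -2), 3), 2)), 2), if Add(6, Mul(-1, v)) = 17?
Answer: Rational(9604, 121) ≈ 79.372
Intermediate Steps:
v = -11 (v = Add(6, Mul(-1, 17)) = Add(6, -17) = -11)
Pow(Add(Add(Mul(-14, Pow(7, -1)), Mul(-21, Pow(v, -1))), Pow(Add(Mul(3, -2), 3), 2)), 2) = Pow(Add(Add(Mul(-14, Pow(7, -1)), Mul(-21, Pow(-11, -1))), Pow(Add(Mul(3, -2), 3), 2)), 2) = Pow(Add(Add(Mul(-14, Rational(1, 7)), Mul(-21, Rational(-1, 11))), Pow(Add(-6, 3), 2)), 2) = Pow(Add(Add(-2, Rational(21, 11)), Pow(-3, 2)), 2) = Pow(Add(Rational(-1, 11), 9), 2) = Pow(Rational(98, 11), 2) = Rational(9604, 121)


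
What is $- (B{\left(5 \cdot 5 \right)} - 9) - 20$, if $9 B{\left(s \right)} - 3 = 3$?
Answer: $- \frac{35}{3} \approx -11.667$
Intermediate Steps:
$B{\left(s \right)} = \frac{2}{3}$ ($B{\left(s \right)} = \frac{1}{3} + \frac{1}{9} \cdot 3 = \frac{1}{3} + \frac{1}{3} = \frac{2}{3}$)
$- (B{\left(5 \cdot 5 \right)} - 9) - 20 = - (\frac{2}{3} - 9) - 20 = \left(-1\right) \left(- \frac{25}{3}\right) - 20 = \frac{25}{3} - 20 = - \frac{35}{3}$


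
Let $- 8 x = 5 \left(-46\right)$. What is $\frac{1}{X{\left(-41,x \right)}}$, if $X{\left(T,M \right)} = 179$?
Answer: $\frac{1}{179} \approx 0.0055866$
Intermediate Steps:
$x = \frac{115}{4}$ ($x = - \frac{5 \left(-46\right)}{8} = \left(- \frac{1}{8}\right) \left(-230\right) = \frac{115}{4} \approx 28.75$)
$\frac{1}{X{\left(-41,x \right)}} = \frac{1}{179}$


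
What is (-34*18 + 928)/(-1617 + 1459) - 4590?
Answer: -4592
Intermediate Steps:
(-34*18 + 928)/(-1617 + 1459) - 4590 = (-612 + 928)/(-158) - 4590 = 316*(-1/158) - 4590 = -2 - 4590 = -4592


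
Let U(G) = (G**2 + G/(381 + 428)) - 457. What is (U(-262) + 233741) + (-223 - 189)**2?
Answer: 381582386/809 ≈ 4.7167e+5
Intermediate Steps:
U(G) = -457 + G**2 + G/809 (U(G) = (G**2 + G/809) - 457 = -457 + G**2 + G/809)
(U(-262) + 233741) + (-223 - 189)**2 = ((-457 + (-262)**2 + (1/809)*(-262)) + 233741) + (-223 - 189)**2 = ((-457 + 68644 - 262/809) + 233741) + (-412)**2 = (55163021/809 + 233741) + 169744 = 244259490/809 + 169744 = 381582386/809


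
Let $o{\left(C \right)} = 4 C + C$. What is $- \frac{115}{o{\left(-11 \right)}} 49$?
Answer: $\frac{1127}{11} \approx 102.45$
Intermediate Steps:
$o{\left(C \right)} = 5 C$
$- \frac{115}{o{\left(-11 \right)}} 49 = - \frac{115}{5 \left(-11\right)} 49 = - \frac{115}{-55} \cdot 49 = \left(-115\right) \left(- \frac{1}{55}\right) 49 = \frac{23}{11} \cdot 49 = \frac{1127}{11}$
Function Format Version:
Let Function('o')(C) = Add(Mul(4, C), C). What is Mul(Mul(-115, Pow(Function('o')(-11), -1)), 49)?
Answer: Rational(1127, 11) ≈ 102.45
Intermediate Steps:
Function('o')(C) = Mul(5, C)
Mul(Mul(-115, Pow(Function('o')(-11), -1)), 49) = Mul(Mul(-115, Pow(Mul(5, -11), -1)), 49) = Mul(Mul(-115, Pow(-55, -1)), 49) = Mul(Mul(-115, Rational(-1, 55)), 49) = Mul(Rational(23, 11), 49) = Rational(1127, 11)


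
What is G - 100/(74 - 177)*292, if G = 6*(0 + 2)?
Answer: 30436/103 ≈ 295.50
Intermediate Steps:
G = 12 (G = 6*2 = 12)
G - 100/(74 - 177)*292 = 12 - 100/(74 - 177)*292 = 12 - 100/(-103)*292 = 12 - 100*(-1/103)*292 = 12 + (100/103)*292 = 12 + 29200/103 = 30436/103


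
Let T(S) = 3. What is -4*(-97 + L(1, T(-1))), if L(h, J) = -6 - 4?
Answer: 428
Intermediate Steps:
L(h, J) = -10
-4*(-97 + L(1, T(-1))) = -4*(-97 - 10) = -4*(-107) = 428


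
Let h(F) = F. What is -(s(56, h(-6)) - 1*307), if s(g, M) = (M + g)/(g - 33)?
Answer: 7011/23 ≈ 304.83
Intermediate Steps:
s(g, M) = (M + g)/(-33 + g)
-(s(56, h(-6)) - 1*307) = -((-6 + 56)/(-33 + 56) - 1*307) = -(50/23 - 307) = -1*(-7011/23) = 7011/23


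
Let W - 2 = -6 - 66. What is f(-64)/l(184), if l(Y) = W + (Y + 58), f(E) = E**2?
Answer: 1024/43 ≈ 23.814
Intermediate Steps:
W = -70 (W = 2 + (-6 - 66) = 2 - 72 = -70)
l(Y) = -12 + Y (l(Y) = -70 + (Y + 58) = -70 + (58 + Y) = -12 + Y)
f(-64)/l(184) = (-64)**2/(-12 + 184) = 4096/172 = 4096*(1/172) = 1024/43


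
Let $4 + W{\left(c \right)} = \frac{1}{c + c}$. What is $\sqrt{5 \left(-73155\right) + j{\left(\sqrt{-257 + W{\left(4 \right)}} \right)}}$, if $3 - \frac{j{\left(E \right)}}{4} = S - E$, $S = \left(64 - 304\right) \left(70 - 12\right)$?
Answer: $\sqrt{-310083 + i \sqrt{4174}} \approx 0.058 + 556.85 i$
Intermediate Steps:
$S = -13920$ ($S = \left(-240\right) 58 = -13920$)
$W{\left(c \right)} = -4 + \frac{1}{2 c}$ ($W{\left(c \right)} = -4 + \frac{1}{c + c} = -4 + \frac{1}{2 c}$)
$j{\left(E \right)} = 55692 + 4 E$ ($j{\left(E \right)} = 12 - 4 \left(-13920 - E\right) = 12 + \left(55680 + 4 E\right) = 55692 + 4 E$)
$\sqrt{5 \left(-73155\right) + j{\left(\sqrt{-257 + W{\left(4 \right)}} \right)}} = \sqrt{5 \left(-73155\right) + \left(55692 + 4 \sqrt{-257 - \left(4 - \frac{1}{2 \cdot 4}\right)}\right)} = \sqrt{-365775 + \left(55692 + 4 \sqrt{-257 + \left(-4 + \frac{1}{2} \cdot \frac{1}{4}\right)}\right)} = \sqrt{-365775 + \left(55692 + 4 \sqrt{-257 + \left(-4 + \frac{1}{8}\right)}\right)} = \sqrt{-365775 + \left(55692 + 4 \sqrt{-257 - \frac{31}{8}}\right)} = \sqrt{-365775 + \left(55692 + 4 \sqrt{- \frac{2087}{8}}\right)} = \sqrt{-365775 + \left(55692 + 4 \frac{i \sqrt{4174}}{4}\right)} = \sqrt{-365775 + \left(55692 + i \sqrt{4174}\right)} = \sqrt{-310083 + i \sqrt{4174}}$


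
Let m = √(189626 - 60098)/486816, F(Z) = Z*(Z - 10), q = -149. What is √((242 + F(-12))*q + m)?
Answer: √(-31020156818464 + 5071*√3598)/20284 ≈ 274.58*I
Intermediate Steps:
F(Z) = Z*(-10 + Z)
m = √3598/81136 (m = √129528*(1/486816) = (6*√3598)*(1/486816) = √3598/81136 ≈ 0.00073929)
√((242 + F(-12))*q + m) = √((242 - 12*(-10 - 12))*(-149) + √3598/81136) = √((242 - 12*(-22))*(-149) + √3598/81136) = √((242 + 264)*(-149) + √3598/81136) = √(506*(-149) + √3598/81136) = √(-75394 + √3598/81136)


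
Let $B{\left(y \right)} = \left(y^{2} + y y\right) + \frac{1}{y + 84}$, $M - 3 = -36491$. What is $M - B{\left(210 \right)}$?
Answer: $- \frac{36658273}{294} \approx -1.2469 \cdot 10^{5}$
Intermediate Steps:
$M = -36488$ ($M = 3 - 36491 = -36488$)
$B{\left(y \right)} = \frac{1}{84 + y} + 2 y^{2}$ ($B{\left(y \right)} = \left(y^{2} + y^{2}\right) + \frac{1}{84 + y} = 2 y^{2} + \frac{1}{84 + y} = \frac{1}{84 + y} + 2 y^{2}$)
$M - B{\left(210 \right)} = -36488 - \frac{1 + 2 \cdot 210^{3} + 168 \cdot 210^{2}}{84 + 210} = -36488 - \frac{1 + 2 \cdot 9261000 + 168 \cdot 44100}{294} = -36488 - \frac{1 + 18522000 + 7408800}{294} = -36488 - \frac{1}{294} \cdot 25930801 = -36488 - \frac{25930801}{294} = - \frac{36658273}{294}$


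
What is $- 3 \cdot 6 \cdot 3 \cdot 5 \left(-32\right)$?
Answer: $8640$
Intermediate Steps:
$- 3 \cdot 6 \cdot 3 \cdot 5 \left(-32\right) = - 3 \cdot 18 \cdot 5 \left(-32\right) = \left(-3\right) 90 \left(-32\right) = \left(-270\right) \left(-32\right) = 8640$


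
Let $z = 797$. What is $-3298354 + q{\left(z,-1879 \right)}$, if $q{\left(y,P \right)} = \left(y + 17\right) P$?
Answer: $-4827860$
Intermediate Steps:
$q{\left(y,P \right)} = P \left(17 + y\right)$ ($q{\left(y,P \right)} = \left(17 + y\right) P = P \left(17 + y\right)$)
$-3298354 + q{\left(z,-1879 \right)} = -3298354 - 1879 \left(17 + 797\right) = -3298354 - 1529506 = -4827860$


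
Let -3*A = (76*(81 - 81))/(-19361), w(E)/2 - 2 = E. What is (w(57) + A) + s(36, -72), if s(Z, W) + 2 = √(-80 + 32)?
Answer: 116 + 4*I*√3 ≈ 116.0 + 6.9282*I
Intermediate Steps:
s(Z, W) = -2 + 4*I*√3 (s(Z, W) = -2 + √(-80 + 32) = -2 + √(-48) = -2 + 4*I*√3)
w(E) = 4 + 2*E
A = 0 (A = -76*(81 - 81)/(3*(-19361)) = -76*0*(-1)/(3*19361) = -0*(-1)/19361 = -⅓*0 = 0)
(w(57) + A) + s(36, -72) = ((4 + 2*57) + 0) + (-2 + 4*I*√3) = ((4 + 114) + 0) + (-2 + 4*I*√3) = (118 + 0) + (-2 + 4*I*√3) = 118 + (-2 + 4*I*√3) = 116 + 4*I*√3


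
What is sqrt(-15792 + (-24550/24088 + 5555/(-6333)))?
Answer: I*sqrt(22971521508381221277)/38137326 ≈ 125.67*I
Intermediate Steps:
sqrt(-15792 + (-24550/24088 + 5555/(-6333))) = sqrt(-15792 + (-24550*1/24088 + 5555*(-1/6333))) = sqrt(-15792 + (-12275/12044 - 5555/6333)) = sqrt(-15792 - 144641995/76274652) = sqrt(-1204673946379/76274652) = I*sqrt(22971521508381221277)/38137326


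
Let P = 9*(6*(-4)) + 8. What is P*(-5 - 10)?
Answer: 3120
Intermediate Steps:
P = -208 (P = 9*(-24) + 8 = -216 + 8 = -208)
P*(-5 - 10) = -208*(-5 - 10) = -208*(-15) = 3120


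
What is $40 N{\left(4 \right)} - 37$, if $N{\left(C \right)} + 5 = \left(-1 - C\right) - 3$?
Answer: $-557$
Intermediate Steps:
$N{\left(C \right)} = -9 - C$ ($N{\left(C \right)} = -5 - \left(4 + C\right) = -9 - C$)
$40 N{\left(4 \right)} - 37 = 40 \left(-9 - 4\right) - 37 = 40 \left(-13\right) - 37 = -520 - 37 = -557$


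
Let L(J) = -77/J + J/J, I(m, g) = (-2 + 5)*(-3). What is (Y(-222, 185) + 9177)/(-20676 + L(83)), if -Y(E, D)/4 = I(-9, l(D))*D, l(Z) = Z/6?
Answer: -438157/572034 ≈ -0.76596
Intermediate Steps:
l(Z) = Z/6 (l(Z) = Z*(⅙) = Z/6)
I(m, g) = -9 (I(m, g) = 3*(-3) = -9)
L(J) = 1 - 77/J (L(J) = -77/J + 1 = 1 - 77/J)
Y(E, D) = 36*D (Y(E, D) = -(-36)*D = 36*D)
(Y(-222, 185) + 9177)/(-20676 + L(83)) = (36*185 + 9177)/(-20676 + (-77 + 83)/83) = (6660 + 9177)/(-20676 + (1/83)*6) = 15837/(-20676 + 6/83) = 15837/(-1716102/83) = 15837*(-83/1716102) = -438157/572034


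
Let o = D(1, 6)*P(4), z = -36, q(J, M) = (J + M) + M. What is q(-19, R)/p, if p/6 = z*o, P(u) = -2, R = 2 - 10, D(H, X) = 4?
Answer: -35/1728 ≈ -0.020255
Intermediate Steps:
R = -8
q(J, M) = J + 2*M
o = -8 (o = 4*(-2) = -8)
p = 1728 (p = 6*(-36*(-8)) = 6*288 = 1728)
q(-19, R)/p = (-19 + 2*(-8))/1728 = (-19 - 16)*(1/1728) = -35*1/1728 = -35/1728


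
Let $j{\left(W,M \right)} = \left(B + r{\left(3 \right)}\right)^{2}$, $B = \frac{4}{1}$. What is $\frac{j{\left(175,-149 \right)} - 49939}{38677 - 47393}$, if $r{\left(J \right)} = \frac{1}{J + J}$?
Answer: $\frac{1797179}{313776} \approx 5.7276$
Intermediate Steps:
$B = 4$ ($B = 4 \cdot 1 = 4$)
$r{\left(J \right)} = \frac{1}{2 J}$
$j{\left(W,M \right)} = \frac{625}{36}$ ($j{\left(W,M \right)} = \left(4 + \frac{1}{2 \cdot 3}\right)^{2} = \left(4 + \frac{1}{2} \cdot \frac{1}{3}\right)^{2} = \left(4 + \frac{1}{6}\right)^{2} = \left(\frac{25}{6}\right)^{2} = \frac{625}{36}$)
$\frac{j{\left(175,-149 \right)} - 49939}{38677 - 47393} = \frac{\frac{625}{36} - 49939}{38677 - 47393} = - \frac{1797179}{36 \left(-8716\right)} = \left(- \frac{1797179}{36}\right) \left(- \frac{1}{8716}\right) = \frac{1797179}{313776}$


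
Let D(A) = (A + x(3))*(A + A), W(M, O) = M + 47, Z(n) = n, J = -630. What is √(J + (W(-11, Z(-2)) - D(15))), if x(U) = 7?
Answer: I*√1254 ≈ 35.412*I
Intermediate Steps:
W(M, O) = 47 + M
D(A) = 2*A*(7 + A) (D(A) = (A + 7)*(A + A) = (7 + A)*(2*A) = 2*A*(7 + A))
√(J + (W(-11, Z(-2)) - D(15))) = √(-630 + ((47 - 11) - 2*15*(7 + 15))) = √(-630 + (36 - 2*15*22)) = √(-630 + (36 - 1*660)) = √(-630 + (36 - 660)) = √(-630 - 624) = √(-1254) = I*√1254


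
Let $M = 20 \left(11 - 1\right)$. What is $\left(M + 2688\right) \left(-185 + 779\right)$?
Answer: $1715472$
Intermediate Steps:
$M = 200$ ($M = 20 \cdot 10 = 200$)
$\left(M + 2688\right) \left(-185 + 779\right) = \left(200 + 2688\right) \left(-185 + 779\right) = 2888 \cdot 594 = 1715472$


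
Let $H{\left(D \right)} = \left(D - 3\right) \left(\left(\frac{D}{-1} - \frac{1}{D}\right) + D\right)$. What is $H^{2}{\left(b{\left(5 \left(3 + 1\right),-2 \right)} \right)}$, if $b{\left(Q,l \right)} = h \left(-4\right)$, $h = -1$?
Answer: $\frac{1}{16} \approx 0.0625$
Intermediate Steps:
$b{\left(Q,l \right)} = 4$ ($b{\left(Q,l \right)} = \left(-1\right) \left(-4\right) = 4$)
$H{\left(D \right)} = - \frac{-3 + D}{D}$ ($H{\left(D \right)} = \left(-3 + D\right) \left(\left(D \left(-1\right) - \frac{1}{D}\right) + D\right) = \left(-3 + D\right) \left(\left(- D - \frac{1}{D}\right) + D\right) = \left(-3 + D\right) \left(- \frac{1}{D}\right) = - \frac{-3 + D}{D}$)
$H^{2}{\left(b{\left(5 \left(3 + 1\right),-2 \right)} \right)} = \left(\frac{3 - 4}{4}\right)^{2} = \left(\frac{1}{4} \left(-1\right)\right)^{2} = \left(- \frac{1}{4}\right)^{2} = \frac{1}{16}$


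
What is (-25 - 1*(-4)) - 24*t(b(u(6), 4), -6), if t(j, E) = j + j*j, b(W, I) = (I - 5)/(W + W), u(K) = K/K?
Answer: -15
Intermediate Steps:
u(K) = 1
b(W, I) = (-5 + I)/(2*W) (b(W, I) = (-5 + I)/((2*W)) = (-5 + I)*(1/(2*W)) = (-5 + I)/(2*W))
t(j, E) = j + j**2
(-25 - 1*(-4)) - 24*t(b(u(6), 4), -6) = (-25 - 1*(-4)) - 24*(1/2)*(-5 + 4)/1*(1 + (1/2)*(-5 + 4)/1) = (-25 + 4) - 24*(1/2)*1*(-1)*(1 + (1/2)*1*(-1)) = -21 - (-12)*(1 - 1/2) = -21 - (-12)/2 = -21 - 24*(-1/4) = -21 + 6 = -15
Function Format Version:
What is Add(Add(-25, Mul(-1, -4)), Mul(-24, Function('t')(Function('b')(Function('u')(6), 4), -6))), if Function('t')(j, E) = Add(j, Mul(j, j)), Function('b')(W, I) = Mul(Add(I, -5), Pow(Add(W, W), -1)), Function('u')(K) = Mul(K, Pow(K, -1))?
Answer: -15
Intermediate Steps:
Function('u')(K) = 1
Function('b')(W, I) = Mul(Rational(1, 2), Pow(W, -1), Add(-5, I)) (Function('b')(W, I) = Mul(Add(-5, I), Pow(Mul(2, W), -1)) = Mul(Add(-5, I), Mul(Rational(1, 2), Pow(W, -1))) = Mul(Rational(1, 2), Pow(W, -1), Add(-5, I)))
Function('t')(j, E) = Add(j, Pow(j, 2))
Add(Add(-25, Mul(-1, -4)), Mul(-24, Function('t')(Function('b')(Function('u')(6), 4), -6))) = Add(Add(-25, Mul(-1, -4)), Mul(-24, Mul(Mul(Rational(1, 2), Pow(1, -1), Add(-5, 4)), Add(1, Mul(Rational(1, 2), Pow(1, -1), Add(-5, 4)))))) = Add(Add(-25, 4), Mul(-24, Mul(Mul(Rational(1, 2), 1, -1), Add(1, Mul(Rational(1, 2), 1, -1))))) = Add(-21, Mul(-24, Mul(Rational(-1, 2), Add(1, Rational(-1, 2))))) = Add(-21, Mul(-24, Mul(Rational(-1, 2), Rational(1, 2)))) = Add(-21, Mul(-24, Rational(-1, 4))) = Add(-21, 6) = -15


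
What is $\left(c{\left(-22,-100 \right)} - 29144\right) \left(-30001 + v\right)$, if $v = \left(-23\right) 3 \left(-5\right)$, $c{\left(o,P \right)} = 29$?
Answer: $863434440$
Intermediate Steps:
$v = 345$ ($v = \left(-69\right) \left(-5\right) = 345$)
$\left(c{\left(-22,-100 \right)} - 29144\right) \left(-30001 + v\right) = \left(29 - 29144\right) \left(-30001 + 345\right) = \left(-29115\right) \left(-29656\right) = 863434440$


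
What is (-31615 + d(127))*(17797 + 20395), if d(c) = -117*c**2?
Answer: -73279295936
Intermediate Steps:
(-31615 + d(127))*(17797 + 20395) = (-31615 - 117*127**2)*(17797 + 20395) = (-31615 - 117*16129)*38192 = (-31615 - 1887093)*38192 = -1918708*38192 = -73279295936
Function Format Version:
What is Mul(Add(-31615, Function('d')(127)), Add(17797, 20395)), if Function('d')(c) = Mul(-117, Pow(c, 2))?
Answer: -73279295936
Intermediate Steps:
Mul(Add(-31615, Function('d')(127)), Add(17797, 20395)) = Mul(Add(-31615, Mul(-117, Pow(127, 2))), Add(17797, 20395)) = Mul(Add(-31615, Mul(-117, 16129)), 38192) = Mul(Add(-31615, -1887093), 38192) = Mul(-1918708, 38192) = -73279295936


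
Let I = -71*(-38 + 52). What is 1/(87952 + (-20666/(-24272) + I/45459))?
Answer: 551690424/48522733836311 ≈ 1.1370e-5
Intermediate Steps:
I = -994 (I = -71*14 = -994)
1/(87952 + (-20666/(-24272) + I/45459)) = 1/(87952 + (-20666/(-24272) - 994/45459)) = 1/(87952 + (-20666*(-1/24272) - 994*1/45459)) = 1/(87952 + (10333/12136 - 994/45459)) = 1/(87952 + 457664663/551690424) = 1/(48522733836311/551690424) = 551690424/48522733836311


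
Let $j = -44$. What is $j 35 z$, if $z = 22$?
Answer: $-33880$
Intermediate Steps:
$j 35 z = \left(-44\right) 35 \cdot 22 = \left(-1540\right) 22 = -33880$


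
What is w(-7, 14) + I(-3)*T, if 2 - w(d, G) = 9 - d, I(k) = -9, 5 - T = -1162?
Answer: -10517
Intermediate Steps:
T = 1167 (T = 5 - 1*(-1162) = 5 + 1162 = 1167)
w(d, G) = -7 + d (w(d, G) = 2 - (9 - d) = 2 + (-9 + d) = -7 + d)
w(-7, 14) + I(-3)*T = (-7 - 7) - 9*1167 = -14 - 10503 = -10517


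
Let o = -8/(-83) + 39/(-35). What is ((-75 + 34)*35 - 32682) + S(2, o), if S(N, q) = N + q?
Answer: -99107032/2905 ≈ -34116.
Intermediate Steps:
o = -2957/2905 (o = -8*(-1/83) + 39*(-1/35) = 8/83 - 39/35 = -2957/2905 ≈ -1.0179)
((-75 + 34)*35 - 32682) + S(2, o) = ((-75 + 34)*35 - 32682) + (2 - 2957/2905) = (-41*35 - 32682) + 2853/2905 = (-1435 - 32682) + 2853/2905 = -34117 + 2853/2905 = -99107032/2905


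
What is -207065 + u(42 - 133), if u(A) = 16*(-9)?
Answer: -207209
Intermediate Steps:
u(A) = -144
-207065 + u(42 - 133) = -207065 - 144 = -207209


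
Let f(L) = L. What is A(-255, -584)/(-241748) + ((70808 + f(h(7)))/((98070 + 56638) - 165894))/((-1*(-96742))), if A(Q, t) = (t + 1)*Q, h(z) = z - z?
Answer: -40223960304091/65402262897244 ≈ -0.61502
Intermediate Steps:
h(z) = 0
A(Q, t) = Q*(1 + t) (A(Q, t) = (1 + t)*Q = Q*(1 + t))
A(-255, -584)/(-241748) + ((70808 + f(h(7)))/((98070 + 56638) - 165894))/((-1*(-96742))) = -255*(1 - 584)/(-241748) + ((70808 + 0)/((98070 + 56638) - 165894))/((-1*(-96742))) = -255*(-583)*(-1/241748) + (70808/(154708 - 165894))/96742 = 148665*(-1/241748) + (70808/(-11186))*(1/96742) = -148665/241748 + (70808*(-1/11186))*(1/96742) = -148665/241748 - 35404/5593*1/96742 = -148665/241748 - 17702/270539003 = -40223960304091/65402262897244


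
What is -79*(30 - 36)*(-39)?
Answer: -18486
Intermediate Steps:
-79*(30 - 36)*(-39) = -79*(-6)*(-39) = 474*(-39) = -18486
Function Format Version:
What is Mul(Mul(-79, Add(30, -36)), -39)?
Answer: -18486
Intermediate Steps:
Mul(Mul(-79, Add(30, -36)), -39) = Mul(Mul(-79, -6), -39) = Mul(474, -39) = -18486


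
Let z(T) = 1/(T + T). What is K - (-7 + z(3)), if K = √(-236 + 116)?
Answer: 41/6 + 2*I*√30 ≈ 6.8333 + 10.954*I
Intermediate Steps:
z(T) = 1/(2*T)
K = 2*I*√30 (K = √(-120) = 2*I*√30 ≈ 10.954*I)
K - (-7 + z(3)) = 2*I*√30 - (-7 + (½)/3) = 2*I*√30 - (-7 + (½)*(⅓)) = 2*I*√30 - (-7 + ⅙) = 2*I*√30 - 1*(-41/6) = 2*I*√30 + 41/6 = 41/6 + 2*I*√30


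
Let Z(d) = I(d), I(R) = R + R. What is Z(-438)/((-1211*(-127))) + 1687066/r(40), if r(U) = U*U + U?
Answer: 129732126481/126113540 ≈ 1028.7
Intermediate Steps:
I(R) = 2*R
Z(d) = 2*d
r(U) = U + U**2 (r(U) = U**2 + U = U + U**2)
Z(-438)/((-1211*(-127))) + 1687066/r(40) = (2*(-438))/((-1211*(-127))) + 1687066/((40*(1 + 40))) = -876/153797 + 1687066/((40*41)) = -876*1/153797 + 1687066/1640 = -876/153797 + 1687066*(1/1640) = -876/153797 + 843533/820 = 129732126481/126113540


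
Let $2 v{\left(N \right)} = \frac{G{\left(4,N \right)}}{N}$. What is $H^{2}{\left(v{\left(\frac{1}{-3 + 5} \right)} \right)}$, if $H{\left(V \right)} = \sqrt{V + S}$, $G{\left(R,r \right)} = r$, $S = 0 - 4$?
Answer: $- \frac{7}{2} \approx -3.5$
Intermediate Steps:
$S = -4$
$v{\left(N \right)} = \frac{1}{2}$ ($v{\left(N \right)} = \frac{N \frac{1}{N}}{2} = \frac{1}{2} \cdot 1 = \frac{1}{2}$)
$H{\left(V \right)} = \sqrt{-4 + V}$ ($H{\left(V \right)} = \sqrt{V - 4} = \sqrt{-4 + V}$)
$H^{2}{\left(v{\left(\frac{1}{-3 + 5} \right)} \right)} = \left(\sqrt{-4 + \frac{1}{2}}\right)^{2} = \left(\sqrt{- \frac{7}{2}}\right)^{2} = \left(\frac{i \sqrt{14}}{2}\right)^{2} = - \frac{7}{2}$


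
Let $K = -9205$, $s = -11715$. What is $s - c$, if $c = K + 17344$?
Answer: $-19854$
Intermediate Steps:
$c = 8139$ ($c = -9205 + 17344 = 8139$)
$s - c = -11715 - 8139 = -19854$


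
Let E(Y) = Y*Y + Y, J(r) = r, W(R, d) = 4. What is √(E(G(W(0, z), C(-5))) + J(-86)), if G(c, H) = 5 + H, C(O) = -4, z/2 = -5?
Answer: 2*I*√21 ≈ 9.1651*I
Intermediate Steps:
z = -10 (z = 2*(-5) = -10)
E(Y) = Y + Y² (E(Y) = Y² + Y = Y + Y²)
√(E(G(W(0, z), C(-5))) + J(-86)) = √((5 - 4)*(1 + (5 - 4)) - 86) = √(1*(1 + 1) - 86) = √(1*2 - 86) = √(2 - 86) = √(-84) = 2*I*√21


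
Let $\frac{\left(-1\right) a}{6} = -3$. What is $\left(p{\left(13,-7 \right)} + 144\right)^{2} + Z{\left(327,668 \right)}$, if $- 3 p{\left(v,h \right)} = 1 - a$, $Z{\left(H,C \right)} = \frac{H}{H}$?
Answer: $\frac{201610}{9} \approx 22401.0$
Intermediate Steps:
$a = 18$ ($a = \left(-6\right) \left(-3\right) = 18$)
$Z{\left(H,C \right)} = 1$
$p{\left(v,h \right)} = \frac{17}{3}$ ($p{\left(v,h \right)} = - \frac{1 - 18}{3} = \left(- \frac{1}{3}\right) \left(-17\right) = \frac{17}{3}$)
$\left(p{\left(13,-7 \right)} + 144\right)^{2} + Z{\left(327,668 \right)} = \left(\frac{17}{3} + 144\right)^{2} + 1 = \left(\frac{449}{3}\right)^{2} + 1 = \frac{201601}{9} + 1 = \frac{201610}{9}$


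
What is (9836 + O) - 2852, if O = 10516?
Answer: 17500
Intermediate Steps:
(9836 + O) - 2852 = (9836 + 10516) - 2852 = 20352 - 2852 = 17500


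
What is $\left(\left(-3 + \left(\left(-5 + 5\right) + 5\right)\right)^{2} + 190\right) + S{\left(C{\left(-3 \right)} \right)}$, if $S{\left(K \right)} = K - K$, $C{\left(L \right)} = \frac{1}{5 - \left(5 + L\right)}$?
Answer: $194$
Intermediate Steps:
$C{\left(L \right)} = - \frac{1}{L}$ ($C{\left(L \right)} = \frac{1}{\left(-1\right) L} = - \frac{1}{L}$)
$S{\left(K \right)} = 0$
$\left(\left(-3 + \left(\left(-5 + 5\right) + 5\right)\right)^{2} + 190\right) + S{\left(C{\left(-3 \right)} \right)} = \left(\left(-3 + \left(\left(-5 + 5\right) + 5\right)\right)^{2} + 190\right) + 0 = \left(\left(-3 + \left(0 + 5\right)\right)^{2} + 190\right) + 0 = \left(\left(-3 + 5\right)^{2} + 190\right) + 0 = \left(2^{2} + 190\right) + 0 = \left(4 + 190\right) + 0 = 194 + 0 = 194$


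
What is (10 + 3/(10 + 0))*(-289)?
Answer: -29767/10 ≈ -2976.7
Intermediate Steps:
(10 + 3/(10 + 0))*(-289) = (10 + 3/10)*(-289) = (103/10)*(-289) = -29767/10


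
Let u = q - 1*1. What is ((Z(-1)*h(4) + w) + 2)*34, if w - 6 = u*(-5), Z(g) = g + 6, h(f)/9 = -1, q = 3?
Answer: -1598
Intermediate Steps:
h(f) = -9 (h(f) = 9*(-1) = -9)
u = 2 (u = 3 - 1*1 = 3 - 1 = 2)
Z(g) = 6 + g
w = -4 (w = 6 + 2*(-5) = 6 - 10 = -4)
((Z(-1)*h(4) + w) + 2)*34 = (((6 - 1)*(-9) - 4) + 2)*34 = ((5*(-9) - 4) + 2)*34 = ((-45 - 4) + 2)*34 = (-49 + 2)*34 = -47*34 = -1598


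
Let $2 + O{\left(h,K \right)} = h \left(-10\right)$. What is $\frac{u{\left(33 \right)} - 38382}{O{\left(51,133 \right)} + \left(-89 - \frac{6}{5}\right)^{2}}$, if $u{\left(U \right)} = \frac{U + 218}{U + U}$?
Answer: $- \frac{63324025}{12579666} \approx -5.0338$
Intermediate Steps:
$u{\left(U \right)} = \frac{218 + U}{2 U}$
$O{\left(h,K \right)} = -2 - 10 h$ ($O{\left(h,K \right)} = -2 + h \left(-10\right) = -2 - 10 h$)
$\frac{u{\left(33 \right)} - 38382}{O{\left(51,133 \right)} + \left(-89 - \frac{6}{5}\right)^{2}} = \frac{\frac{218 + 33}{2 \cdot 33} - 38382}{\left(-2 - 510\right) + \left(-89 - \frac{6}{5}\right)^{2}} = \frac{\frac{1}{2} \cdot \frac{1}{33} \cdot 251 - 38382}{\left(-2 - 510\right) + \left(-89 - \frac{6}{5}\right)^{2}} = \frac{\frac{251}{66} - 38382}{-512 + \left(-89 - \frac{6}{5}\right)^{2}} = - \frac{2532961}{66 \left(-512 + \left(- \frac{451}{5}\right)^{2}\right)} = - \frac{2532961}{66 \left(-512 + \frac{203401}{25}\right)} = - \frac{2532961}{66 \cdot \frac{190601}{25}} = \left(- \frac{2532961}{66}\right) \frac{25}{190601} = - \frac{63324025}{12579666}$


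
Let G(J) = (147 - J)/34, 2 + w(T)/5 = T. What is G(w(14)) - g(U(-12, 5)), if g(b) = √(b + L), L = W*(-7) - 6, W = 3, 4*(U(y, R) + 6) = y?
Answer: 87/34 - 6*I ≈ 2.5588 - 6.0*I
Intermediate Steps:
U(y, R) = -6 + y/4
w(T) = -10 + 5*T
G(J) = 147/34 - J/34 (G(J) = (147 - J)*(1/34) = 147/34 - J/34)
L = -27 (L = 3*(-7) - 6 = -21 - 6 = -27)
g(b) = √(-27 + b) (g(b) = √(b - 27) = √(-27 + b))
G(w(14)) - g(U(-12, 5)) = (147/34 - (-10 + 5*14)/34) - √(-27 + (-6 + (¼)*(-12))) = (147/34 - (-10 + 70)/34) - √(-27 + (-6 - 3)) = (147/34 - 1/34*60) - √(-27 - 9) = (147/34 - 30/17) - √(-36) = 87/34 - 6*I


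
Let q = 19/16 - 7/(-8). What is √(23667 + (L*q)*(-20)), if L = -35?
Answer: √100443/2 ≈ 158.46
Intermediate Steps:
q = 33/16 (q = 19*(1/16) - 7*(-⅛) = 19/16 + 7/8 = 33/16 ≈ 2.0625)
√(23667 + (L*q)*(-20)) = √(23667 - 35*33/16*(-20)) = √(23667 - 1155/16*(-20)) = √(23667 + 5775/4) = √(100443/4) = √100443/2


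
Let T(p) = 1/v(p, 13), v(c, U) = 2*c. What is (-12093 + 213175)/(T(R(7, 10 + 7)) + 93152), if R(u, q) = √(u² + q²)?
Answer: 25324569507328/11731702980607 - 5228132*√2/11731702980607 ≈ 2.1586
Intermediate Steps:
R(u, q) = √(q² + u²)
T(p) = 1/(2*p)
(-12093 + 213175)/(T(R(7, 10 + 7)) + 93152) = (-12093 + 213175)/(1/(2*(√((10 + 7)² + 7²))) + 93152) = 201082/(1/(2*(√(17² + 49))) + 93152) = 201082/(1/(2*(√(289 + 49))) + 93152) = 201082/(1/(2*(√338)) + 93152) = 201082/(1/(2*((13*√2))) + 93152) = 201082/((√2/26)/2 + 93152) = 201082/(√2/52 + 93152) = 201082/(93152 + √2/52)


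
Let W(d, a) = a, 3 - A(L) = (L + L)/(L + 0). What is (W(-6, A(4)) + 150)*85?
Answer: 12835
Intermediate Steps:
A(L) = 1 (A(L) = 3 - (L + L)/(L + 0) = 3 - 2*L/L = 3 - 1*2 = 3 - 2 = 1)
(W(-6, A(4)) + 150)*85 = (1 + 150)*85 = 151*85 = 12835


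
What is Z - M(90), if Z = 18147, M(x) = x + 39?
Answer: 18018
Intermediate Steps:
M(x) = 39 + x
Z - M(90) = 18147 - (39 + 90) = 18147 - 1*129 = 18147 - 129 = 18018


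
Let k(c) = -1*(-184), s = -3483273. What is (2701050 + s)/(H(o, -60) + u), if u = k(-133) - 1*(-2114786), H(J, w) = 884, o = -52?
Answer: -60171/162758 ≈ -0.36970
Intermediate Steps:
k(c) = 184
u = 2114970 (u = 184 - 1*(-2114786) = 184 + 2114786 = 2114970)
(2701050 + s)/(H(o, -60) + u) = (2701050 - 3483273)/(884 + 2114970) = -782223/2115854 = -782223*1/2115854 = -60171/162758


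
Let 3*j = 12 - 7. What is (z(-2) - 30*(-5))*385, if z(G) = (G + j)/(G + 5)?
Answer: 519365/9 ≈ 57707.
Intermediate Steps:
j = 5/3 (j = (12 - 7)/3 = (1/3)*5 = 5/3 ≈ 1.6667)
z(G) = (5/3 + G)/(5 + G) (z(G) = (G + 5/3)/(G + 5) = (5/3 + G)/(5 + G))
(z(-2) - 30*(-5))*385 = ((5/3 - 2)/(5 - 2) - 30*(-5))*385 = (-1/3/3 + 150)*385 = ((1/3)*(-1/3) + 150)*385 = (-1/9 + 150)*385 = (1349/9)*385 = 519365/9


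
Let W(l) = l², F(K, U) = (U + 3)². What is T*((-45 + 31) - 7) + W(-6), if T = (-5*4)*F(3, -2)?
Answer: 456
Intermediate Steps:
F(K, U) = (3 + U)²
T = -20 (T = (-5*4)*(3 - 2)² = -20*1² = -20*1 = -20)
T*((-45 + 31) - 7) + W(-6) = -20*((-45 + 31) - 7) + (-6)² = -20*(-14 - 7) + 36 = -20*(-21) + 36 = 420 + 36 = 456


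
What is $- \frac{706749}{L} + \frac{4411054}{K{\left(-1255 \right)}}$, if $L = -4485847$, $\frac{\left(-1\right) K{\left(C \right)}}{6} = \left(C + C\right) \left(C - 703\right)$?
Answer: $\frac{526466824891}{66138161847780} \approx 0.0079601$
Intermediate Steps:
$K{\left(C \right)} = - 12 C \left(-703 + C\right)$ ($K{\left(C \right)} = - 6 \left(C + C\right) \left(C - 703\right) = - 6 \cdot 2 C \left(-703 + C\right) = - 12 C \left(-703 + C\right)$)
$- \frac{706749}{L} + \frac{4411054}{K{\left(-1255 \right)}} = - \frac{706749}{-4485847} + \frac{4411054}{12 \left(-1255\right) \left(703 - -1255\right)} = \left(-706749\right) \left(- \frac{1}{4485847}\right) + \frac{4411054}{12 \left(-1255\right) \left(703 + 1255\right)} = \frac{706749}{4485847} + \frac{4411054}{12 \left(-1255\right) 1958} = \frac{706749}{4485847} + \frac{4411054}{-29487480} = \frac{706749}{4485847} + 4411054 \left(- \frac{1}{29487480}\right) = \frac{706749}{4485847} - \frac{2205527}{14743740} = \frac{526466824891}{66138161847780}$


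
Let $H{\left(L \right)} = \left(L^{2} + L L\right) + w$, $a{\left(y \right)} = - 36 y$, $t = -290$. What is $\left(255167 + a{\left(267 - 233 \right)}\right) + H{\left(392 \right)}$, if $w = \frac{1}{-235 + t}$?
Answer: $\frac{294667274}{525} \approx 5.6127 \cdot 10^{5}$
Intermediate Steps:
$w = - \frac{1}{525}$ ($w = \frac{1}{-235 - 290} = \frac{1}{-525} = - \frac{1}{525} \approx -0.0019048$)
$H{\left(L \right)} = - \frac{1}{525} + 2 L^{2}$ ($H{\left(L \right)} = \left(L^{2} + L L\right) - \frac{1}{525} = \left(L^{2} + L^{2}\right) - \frac{1}{525} = 2 L^{2} - \frac{1}{525} = - \frac{1}{525} + 2 L^{2}$)
$\left(255167 + a{\left(267 - 233 \right)}\right) + H{\left(392 \right)} = \left(255167 - 36 \left(267 - 233\right)\right) - \left(\frac{1}{525} - 2 \cdot 392^{2}\right) = \left(255167 - 36 \left(267 - 233\right)\right) + \left(- \frac{1}{525} + 2 \cdot 153664\right) = \left(255167 - 1224\right) + \left(- \frac{1}{525} + 307328\right) = \left(255167 - 1224\right) + \frac{161347199}{525} = 253943 + \frac{161347199}{525} = \frac{294667274}{525}$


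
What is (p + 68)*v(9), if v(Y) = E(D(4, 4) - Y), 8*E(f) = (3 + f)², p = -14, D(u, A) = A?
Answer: 27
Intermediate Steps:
E(f) = (3 + f)²/8
v(Y) = (7 - Y)²/8 (v(Y) = (3 + (4 - Y))²/8 = (7 - Y)²/8)
(p + 68)*v(9) = (-14 + 68)*((-7 + 9)²/8) = 54*((⅛)*2²) = 54*((⅛)*4) = 54*(½) = 27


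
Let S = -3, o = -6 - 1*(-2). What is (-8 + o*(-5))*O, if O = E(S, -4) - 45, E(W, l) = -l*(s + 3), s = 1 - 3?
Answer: -492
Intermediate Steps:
s = -2
o = -4 (o = -6 + 2 = -4)
E(W, l) = -l (E(W, l) = -l*(-2 + 3) = -l)
O = -41 (O = -1*(-4) - 45 = 4 - 45 = -41)
(-8 + o*(-5))*O = (-8 - 4*(-5))*(-41) = (-8 + 20)*(-41) = 12*(-41) = -492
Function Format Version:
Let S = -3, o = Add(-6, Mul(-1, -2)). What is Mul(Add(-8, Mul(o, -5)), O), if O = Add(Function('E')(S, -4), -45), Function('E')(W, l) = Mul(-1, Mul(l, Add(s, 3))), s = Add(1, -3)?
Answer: -492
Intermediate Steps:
s = -2
o = -4 (o = Add(-6, 2) = -4)
Function('E')(W, l) = Mul(-1, l) (Function('E')(W, l) = Mul(-1, Mul(l, Add(-2, 3))) = Mul(-1, Mul(l, 1)) = Mul(-1, l))
O = -41 (O = Add(Mul(-1, -4), -45) = Add(4, -45) = -41)
Mul(Add(-8, Mul(o, -5)), O) = Mul(Add(-8, Mul(-4, -5)), -41) = Mul(Add(-8, 20), -41) = Mul(12, -41) = -492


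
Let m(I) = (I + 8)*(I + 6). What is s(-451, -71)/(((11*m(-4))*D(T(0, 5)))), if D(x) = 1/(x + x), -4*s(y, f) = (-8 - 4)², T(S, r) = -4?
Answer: 36/11 ≈ 3.2727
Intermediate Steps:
s(y, f) = -36 (s(y, f) = -(-8 - 4)²/4 = -¼*(-12)² = -¼*144 = -36)
D(x) = 1/(2*x)
m(I) = (6 + I)*(8 + I) (m(I) = (8 + I)*(6 + I) = (6 + I)*(8 + I))
s(-451, -71)/(((11*m(-4))*D(T(0, 5)))) = -36*(-8/(11*(48 + (-4)² + 14*(-4)))) = -36*(-8/(11*(48 + 16 - 56))) = -36/((11*8)*(-⅛)) = -36/(88*(-⅛)) = -36/(-11) = -36*(-1/11) = 36/11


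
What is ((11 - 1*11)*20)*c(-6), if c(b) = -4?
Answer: 0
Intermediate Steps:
((11 - 1*11)*20)*c(-6) = ((11 - 1*11)*20)*(-4) = ((11 - 11)*20)*(-4) = (0*20)*(-4) = 0*(-4) = 0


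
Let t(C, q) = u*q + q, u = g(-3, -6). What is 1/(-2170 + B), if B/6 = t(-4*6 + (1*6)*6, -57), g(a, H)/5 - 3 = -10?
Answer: 1/9458 ≈ 0.00010573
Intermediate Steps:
g(a, H) = -35 (g(a, H) = 15 + 5*(-10) = 15 - 50 = -35)
u = -35
t(C, q) = -34*q (t(C, q) = -35*q + q = -34*q)
B = 11628 (B = 6*(-34*(-57)) = 6*1938 = 11628)
1/(-2170 + B) = 1/(-2170 + 11628) = 1/9458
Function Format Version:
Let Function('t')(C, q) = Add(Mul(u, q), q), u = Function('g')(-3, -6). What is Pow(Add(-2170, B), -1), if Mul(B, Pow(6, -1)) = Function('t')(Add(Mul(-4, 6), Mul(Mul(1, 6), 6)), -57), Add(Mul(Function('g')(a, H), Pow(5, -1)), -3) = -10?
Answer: Rational(1, 9458) ≈ 0.00010573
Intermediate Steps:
Function('g')(a, H) = -35 (Function('g')(a, H) = Add(15, Mul(5, -10)) = Add(15, -50) = -35)
u = -35
Function('t')(C, q) = Mul(-34, q) (Function('t')(C, q) = Add(Mul(-35, q), q) = Mul(-34, q))
B = 11628 (B = Mul(6, Mul(-34, -57)) = Mul(6, 1938) = 11628)
Pow(Add(-2170, B), -1) = Pow(Add(-2170, 11628), -1) = Pow(9458, -1) = Rational(1, 9458)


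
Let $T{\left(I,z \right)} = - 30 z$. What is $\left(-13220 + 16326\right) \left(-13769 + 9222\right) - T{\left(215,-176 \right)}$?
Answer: $-14128262$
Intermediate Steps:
$\left(-13220 + 16326\right) \left(-13769 + 9222\right) - T{\left(215,-176 \right)} = \left(-13220 + 16326\right) \left(-13769 + 9222\right) - \left(-30\right) \left(-176\right) = 3106 \left(-4547\right) - 5280 = -14122982 - 5280 = -14128262$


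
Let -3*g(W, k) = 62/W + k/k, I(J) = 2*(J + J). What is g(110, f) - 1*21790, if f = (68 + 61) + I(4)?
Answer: -3595436/165 ≈ -21791.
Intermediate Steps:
I(J) = 4*J (I(J) = 2*(2*J) = 4*J)
f = 145 (f = (68 + 61) + 4*4 = 129 + 16 = 145)
g(W, k) = -⅓ - 62/(3*W) (g(W, k) = -(62/W + k/k)/3 = -(62/W + 1)/3 = -(1 + 62/W)/3 = -⅓ - 62/(3*W))
g(110, f) - 1*21790 = (⅓)*(-62 - 1*110)/110 - 1*21790 = (⅓)*(1/110)*(-62 - 110) - 21790 = (⅓)*(1/110)*(-172) - 21790 = -86/165 - 21790 = -3595436/165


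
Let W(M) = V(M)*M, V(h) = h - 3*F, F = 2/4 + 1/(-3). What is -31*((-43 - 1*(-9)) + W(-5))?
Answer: 403/2 ≈ 201.50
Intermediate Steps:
F = ⅙ (F = 2*(¼) + 1*(-⅓) = ½ - ⅓ = ⅙ ≈ 0.16667)
V(h) = -½ + h (V(h) = h - 3*⅙ = h - ½ = -½ + h)
W(M) = M*(-½ + M) (W(M) = (-½ + M)*M = M*(-½ + M))
-31*((-43 - 1*(-9)) + W(-5)) = -31*((-43 - 1*(-9)) - 5*(-½ - 5)) = -31*((-43 + 9) - 5*(-11/2)) = -31*(-34 + 55/2) = -31*(-13/2) = 403/2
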